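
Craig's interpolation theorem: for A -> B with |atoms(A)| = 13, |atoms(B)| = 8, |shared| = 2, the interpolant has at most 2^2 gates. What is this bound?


Shared atoms = 2
Craig interpolant size bound = 2^2
= 4

4


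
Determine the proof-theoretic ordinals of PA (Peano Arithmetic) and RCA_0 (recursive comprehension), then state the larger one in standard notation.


Proof-theoretic ordinal of PA (Peano Arithmetic): epsilon_0
Proof-theoretic ordinal of RCA_0 (recursive comprehension): omega^omega
Comparing: omega^omega < epsilon_0.
The larger ordinal is epsilon_0 (from PA (Peano Arithmetic)).

epsilon_0


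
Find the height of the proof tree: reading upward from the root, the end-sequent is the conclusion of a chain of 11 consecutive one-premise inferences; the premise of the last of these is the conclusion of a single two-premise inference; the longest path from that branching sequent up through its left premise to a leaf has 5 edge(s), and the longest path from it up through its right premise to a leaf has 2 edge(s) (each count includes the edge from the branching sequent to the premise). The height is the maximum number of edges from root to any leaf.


Longest path through the left premise: 5 edges (measured from the branching sequent)
Longest path through the right premise: 2 edges
Height of the subtree rooted at the branching sequent: max(5, 2) = 5
The branching sequent sits 11 edges above the root (the chain of one-premise inferences), so height = 5 + 11 = 16

16


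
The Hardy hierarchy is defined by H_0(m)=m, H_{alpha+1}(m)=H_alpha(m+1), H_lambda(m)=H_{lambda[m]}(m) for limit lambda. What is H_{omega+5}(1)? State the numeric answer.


H_{omega+5}(1):
Unwind the 5 successor steps: H_{omega+5}(1) = H_omega(1+5) = H_omega(6).
H_omega(m) = H_m(m) = m + m = 2m.
Result = 2 * 6 = 12

12


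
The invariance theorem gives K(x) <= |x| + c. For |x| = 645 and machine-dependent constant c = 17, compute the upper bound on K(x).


K(x) <= |x| + c = 645 + 17 = 662

662


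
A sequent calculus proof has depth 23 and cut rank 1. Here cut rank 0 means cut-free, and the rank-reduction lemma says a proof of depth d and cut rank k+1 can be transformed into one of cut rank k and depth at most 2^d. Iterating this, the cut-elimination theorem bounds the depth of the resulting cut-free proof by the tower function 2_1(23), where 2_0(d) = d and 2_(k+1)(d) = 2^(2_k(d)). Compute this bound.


Each rank reduction sends depth d to at most 2^d; cut rank r needs r reductions.
2_0(23) = 23
2_1(23) = 2^23 = 8388608
Cut-free depth bound = 8388608

8388608


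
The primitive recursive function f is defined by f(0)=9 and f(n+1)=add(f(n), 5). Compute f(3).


f(0) = 9
f(1) = add(f(0), 5) = add(9, 5) = 14
f(2) = add(f(1), 5) = add(14, 5) = 19
f(3) = add(f(2), 5) = add(19, 5) = 24


24


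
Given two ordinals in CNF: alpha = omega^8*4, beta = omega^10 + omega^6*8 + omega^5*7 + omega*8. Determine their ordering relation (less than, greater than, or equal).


Compare term by term from highest exponent:
alpha = omega^8*4
beta = omega^10 + omega^6*8 + omega^5*7 + omega*8
Term 1: alpha has omega^8*4, beta has omega^10*1
Term 2: alpha has omega^0*0, beta has omega^6*8
Term 3: alpha has omega^0*0, beta has omega^5*7
Term 4: alpha has omega^0*0, beta has omega^1*8
Result: alpha < beta

alpha < beta


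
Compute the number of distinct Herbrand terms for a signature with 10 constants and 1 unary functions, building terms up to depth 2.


Herbrand terms by depth:
Depth 0: 10 constants
Depth 1: 10 new terms (running total: 20)
Depth 2: 10 new terms (running total: 30)
Total distinct ground terms = 30

30


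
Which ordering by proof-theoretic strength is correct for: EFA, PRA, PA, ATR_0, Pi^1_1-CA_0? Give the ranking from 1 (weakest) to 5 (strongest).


Ordering by consistency strength:
1. EFA
2. PRA
3. PA
4. ATR_0
5. Pi^1_1-CA_0


EFA=1, PRA=2, PA=3, ATR_0=4, Pi^1_1-CA_0=5


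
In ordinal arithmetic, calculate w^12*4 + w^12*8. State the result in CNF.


Ordinal addition w^12*4 + w^12*8:
Both terms have the same exponent 12.
w^e*c + w^e*d = w^e*(c+d).
Result = w^12*(4+8) = w^12*12

w^12*12


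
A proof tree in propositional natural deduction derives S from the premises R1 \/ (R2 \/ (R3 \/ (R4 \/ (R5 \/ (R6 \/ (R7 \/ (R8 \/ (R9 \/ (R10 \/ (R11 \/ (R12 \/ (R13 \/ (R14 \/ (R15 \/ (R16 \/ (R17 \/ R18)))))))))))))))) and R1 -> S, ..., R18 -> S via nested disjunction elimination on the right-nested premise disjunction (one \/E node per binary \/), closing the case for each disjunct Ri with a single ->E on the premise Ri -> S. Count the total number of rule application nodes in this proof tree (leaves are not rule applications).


The premise R1 \/ (R2 \/ (R3 \/ (R4 \/ (R5 \/ (R6 \/ (R7 \/ (R8 \/ (R9 \/ (R10 \/ (R11 \/ (R12 \/ (R13 \/ (R14 \/ (R15 \/ (R16 \/ (R17 \/ R18)))))))))))))))) contains 18 disjuncts, hence 17 binary \/ connectives.
- Each binary \/ is eliminated once: 17 \/E nodes.
- Each of the 18 cases Ri derives S by one ->E with Ri -> S: 18 ->E nodes.
Total = 17 + 18 = 35

35


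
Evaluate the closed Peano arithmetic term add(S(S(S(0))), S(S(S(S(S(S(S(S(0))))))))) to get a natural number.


add(S^3(0), S^8(0)):
S^3(0) = 3
S^8(0) = 8
3 + 8 = 11

11


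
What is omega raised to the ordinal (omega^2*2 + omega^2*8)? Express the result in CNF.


omega^(omega^2*2 + omega^2*8):
Both terms of the exponent have the same exponent 2, so they merge: omega^2*2 + omega^2*8 = omega^2*(2+8) = omega^2*10.
omega raised to a CNF ordinal is a single CNF term: Result = omega^(omega^2*10)

omega^(omega^2*10)


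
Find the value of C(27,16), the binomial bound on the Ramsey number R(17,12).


R(17,12) <= C(17+12-2, 17-1) = C(27, 16)
C(27, 16) = 27! / (16! * 11!)
= 13037895

13037895


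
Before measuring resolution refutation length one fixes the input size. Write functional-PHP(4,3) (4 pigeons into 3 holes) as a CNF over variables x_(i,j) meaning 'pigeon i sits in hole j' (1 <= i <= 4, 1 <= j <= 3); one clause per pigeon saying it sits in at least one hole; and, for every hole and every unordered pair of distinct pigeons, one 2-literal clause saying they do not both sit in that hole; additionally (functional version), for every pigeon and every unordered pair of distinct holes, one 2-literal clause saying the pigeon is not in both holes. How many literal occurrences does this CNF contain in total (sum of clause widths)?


functional-PHP(4,3): 4 pigeons, 3 holes, 4*3 = 12 variables.
- pigeon clauses: one per pigeon -> 4 clauses of width 3 -> 12 literals
- hole clauses: 3 holes * C(4,2) = 3 * 6 -> 18 clauses of width 2 -> 36 literals
- functional clauses: 4 pigeons * C(3,2) = 4 * 3 -> 12 clauses of width 2 -> 24 literals
Total literal occurrences = 12 + 36 + 24 = 72

72


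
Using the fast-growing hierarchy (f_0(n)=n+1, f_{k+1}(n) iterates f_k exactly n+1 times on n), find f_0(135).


f_0(135) = 135 + 1 = 136

136


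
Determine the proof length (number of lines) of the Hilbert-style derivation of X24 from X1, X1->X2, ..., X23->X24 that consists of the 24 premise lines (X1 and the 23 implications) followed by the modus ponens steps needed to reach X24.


We have 24 premise lines: X1 and 23 implications.
Each implication is detached once by MP, giving 23 MP lines.
24 premise lines + 23 MP lines = 47 total lines.

47


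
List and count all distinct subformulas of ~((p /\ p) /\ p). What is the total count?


Formula: ~((p /\ p) /\ p)
Subformulas found:
  1. p
  2. (p /\ p)
  3. ((p /\ p) /\ p)
  4. ~((p /\ p) /\ p)
Total distinct subformulas = 4

4


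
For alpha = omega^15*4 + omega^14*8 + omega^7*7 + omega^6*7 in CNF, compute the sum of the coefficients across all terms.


CNF: omega^15*4 + omega^14*8 + omega^7*7 + omega^6*7
Coefficients: 4 + 8 + 7 + 7 = 26

26


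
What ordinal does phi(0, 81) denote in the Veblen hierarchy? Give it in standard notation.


phi(0, 81):
phi(0, beta) = omega^beta by definition.
phi(0, 81) = omega^81

omega^81


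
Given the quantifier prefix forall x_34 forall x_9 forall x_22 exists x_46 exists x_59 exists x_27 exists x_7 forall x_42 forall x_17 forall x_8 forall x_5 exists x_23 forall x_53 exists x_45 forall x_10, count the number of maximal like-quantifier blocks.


Alternations = 6.
Blocks = alternations + 1 = 7

7


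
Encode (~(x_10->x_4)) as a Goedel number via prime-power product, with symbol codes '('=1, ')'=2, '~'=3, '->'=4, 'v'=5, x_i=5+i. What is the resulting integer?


Formula: (~(x_10->x_4))
Symbol codes: [1, 3, 1, 15, 4, 9, 2, 2]
Primes: [2, 3, 5, 7, 11, 13, 17, 19]
p_1^1 = 2^1 = 2
p_2^3 = 3^3 = 27
p_3^1 = 5^1 = 5
p_4^15 = 7^15 = 4747561509943
p_5^4 = 11^4 = 14641
p_6^9 = 13^9 = 10604499373
p_7^2 = 17^2 = 289
p_8^2 = 19^2 = 361
Product = 20763488440564998124273880164732170

20763488440564998124273880164732170


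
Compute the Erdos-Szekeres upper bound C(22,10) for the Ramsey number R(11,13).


R(11,13) <= C(11+13-2, 11-1) = C(22, 10)
C(22, 10) = 22! / (10! * 12!)
= 646646

646646


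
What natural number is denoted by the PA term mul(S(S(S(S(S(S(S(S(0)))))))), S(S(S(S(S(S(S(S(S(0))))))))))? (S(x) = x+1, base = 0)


mul(S^8(0), S^9(0)):
S^8(0) = 8
S^9(0) = 9
8 * 9 = 72

72


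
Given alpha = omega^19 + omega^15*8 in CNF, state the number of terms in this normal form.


CNF: omega^19 + omega^15*8
Count the summands separated by '+':
  term 1: omega^19
  term 2: omega^15*8
Total terms = 2

2


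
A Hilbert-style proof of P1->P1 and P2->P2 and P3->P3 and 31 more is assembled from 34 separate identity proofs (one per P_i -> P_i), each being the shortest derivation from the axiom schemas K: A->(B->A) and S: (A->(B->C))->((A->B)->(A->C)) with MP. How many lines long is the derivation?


The shortest proof of A->A from K and S in the Hilbert calculus has exactly 5 lines:
(1) K instance A->((A->A)->A), (2) S instance, (3) MP on 1,2, (4) K instance A->(A->A), (5) MP on 3,4.
For 34 independent identities: 34 * 5 = 170 lines total.

170


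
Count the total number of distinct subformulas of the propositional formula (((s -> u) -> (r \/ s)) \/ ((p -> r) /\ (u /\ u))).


Formula: (((s -> u) -> (r \/ s)) \/ ((p -> r) /\ (u /\ u)))
Subformulas found:
  1. u
  2. s
  3. r
  4. p
  5. (u /\ u)
  6. (r \/ s)
  7. (s -> u)
  8. (p -> r)
  9. ((s -> u) -> (r \/ s))
  10. ((p -> r) /\ (u /\ u))
  11. (((s -> u) -> (r \/ s)) \/ ((p -> r) /\ (u /\ u)))
Total distinct subformulas = 11

11


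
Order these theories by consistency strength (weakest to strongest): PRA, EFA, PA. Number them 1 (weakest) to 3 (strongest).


Ordering by consistency strength:
1. EFA
2. PRA
3. PA


PRA=2, EFA=1, PA=3


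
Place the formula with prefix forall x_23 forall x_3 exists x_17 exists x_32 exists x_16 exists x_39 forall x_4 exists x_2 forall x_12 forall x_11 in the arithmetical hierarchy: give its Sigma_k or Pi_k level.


Leading quantifier is forall, so the class is Pi.
Number of quantifier blocks = alternations + 1 = 4 + 1 = 5.
Classification: Pi_5

Pi_5


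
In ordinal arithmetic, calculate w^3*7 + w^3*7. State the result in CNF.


Ordinal addition w^3*7 + w^3*7:
Both terms have the same exponent 3.
w^e*c + w^e*d = w^e*(c+d).
Result = w^3*(7+7) = w^3*14

w^3*14


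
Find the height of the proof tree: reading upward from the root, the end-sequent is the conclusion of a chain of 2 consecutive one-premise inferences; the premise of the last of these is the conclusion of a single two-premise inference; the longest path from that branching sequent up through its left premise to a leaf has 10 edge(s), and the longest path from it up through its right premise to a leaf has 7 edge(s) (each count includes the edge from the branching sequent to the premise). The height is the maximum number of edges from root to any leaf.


Longest path through the left premise: 10 edges (measured from the branching sequent)
Longest path through the right premise: 7 edges
Height of the subtree rooted at the branching sequent: max(10, 7) = 10
The branching sequent sits 2 edges above the root (the chain of one-premise inferences), so height = 10 + 2 = 12

12


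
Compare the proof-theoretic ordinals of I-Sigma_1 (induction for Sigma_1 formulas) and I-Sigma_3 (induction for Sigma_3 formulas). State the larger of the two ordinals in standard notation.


Proof-theoretic ordinal of I-Sigma_1 (induction for Sigma_1 formulas): omega^omega
Proof-theoretic ordinal of I-Sigma_3 (induction for Sigma_3 formulas): omega^(omega^(omega^omega))
Comparing: omega^omega < omega^(omega^(omega^omega)).
The larger ordinal is omega^(omega^(omega^omega)) (from I-Sigma_3 (induction for Sigma_3 formulas)).

omega^(omega^(omega^omega))


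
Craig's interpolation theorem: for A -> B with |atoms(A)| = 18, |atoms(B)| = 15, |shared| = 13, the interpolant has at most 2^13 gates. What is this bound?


Shared atoms = 13
Craig interpolant size bound = 2^13
= 8192

8192


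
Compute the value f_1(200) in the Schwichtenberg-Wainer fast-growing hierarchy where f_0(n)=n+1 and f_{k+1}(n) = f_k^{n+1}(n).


f_1(200) = f_0^201(200)
f_0 adds 1 each time, applied 201 times.
f_1(200) = 200 + 201 = 401

401


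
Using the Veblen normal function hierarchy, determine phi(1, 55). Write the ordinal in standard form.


phi(1, 55):
phi(1, beta) = epsilon_beta (the beta-th epsilon number).
phi(1, 55) = epsilon_55

epsilon_55


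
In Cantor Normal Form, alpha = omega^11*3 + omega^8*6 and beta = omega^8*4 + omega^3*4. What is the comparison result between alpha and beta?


Compare term by term from highest exponent:
alpha = omega^11*3 + omega^8*6
beta = omega^8*4 + omega^3*4
Term 1: alpha has omega^11*3, beta has omega^8*4
Term 2: alpha has omega^8*6, beta has omega^3*4
Result: alpha > beta

alpha > beta


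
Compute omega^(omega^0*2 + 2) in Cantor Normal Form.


omega^(omega^0*2 + 2):
omega^0 = 1, so the exponent is 2 + 2 = 4 (finite ordinal addition).
Result = omega^4, already a single CNF term.

omega^4


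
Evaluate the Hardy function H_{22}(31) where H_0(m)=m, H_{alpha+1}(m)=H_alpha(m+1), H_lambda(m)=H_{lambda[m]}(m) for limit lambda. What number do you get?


H_22(31):
For finite ordinals k, H_k(n) = n + k (each successor step adds 1).
H_22(31) = 31 + 22 = 53

53


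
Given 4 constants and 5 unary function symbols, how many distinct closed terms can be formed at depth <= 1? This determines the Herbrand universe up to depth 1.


Herbrand terms by depth:
Depth 0: 4 constants
Depth 1: 20 new terms (running total: 24)
Total distinct ground terms = 24

24


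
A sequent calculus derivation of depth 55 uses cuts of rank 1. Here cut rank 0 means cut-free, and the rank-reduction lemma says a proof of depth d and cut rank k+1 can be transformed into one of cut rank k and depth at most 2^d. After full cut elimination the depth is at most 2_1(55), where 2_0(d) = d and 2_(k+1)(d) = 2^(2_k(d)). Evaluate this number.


Each rank reduction sends depth d to at most 2^d; cut rank r needs r reductions.
2_0(55) = 55
2_1(55) = 2^55 = 36028797018963968
Cut-free depth bound = 36028797018963968

36028797018963968


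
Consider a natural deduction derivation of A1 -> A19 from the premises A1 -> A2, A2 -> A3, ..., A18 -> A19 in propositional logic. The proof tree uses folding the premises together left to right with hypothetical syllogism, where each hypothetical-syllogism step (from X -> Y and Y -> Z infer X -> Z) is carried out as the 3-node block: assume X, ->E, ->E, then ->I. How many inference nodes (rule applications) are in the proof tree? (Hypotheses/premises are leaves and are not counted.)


There are 18 premises in the chain. The first HS step combines premises 1 and 2; each further premise needs one more HS step.
So 18 premises require 18 - 1 = 17 hypothetical-syllogism steps.
Each HS step uses 3 inference nodes (->E, ->E, ->I).
17 * 3 = 51 total inference nodes.

51


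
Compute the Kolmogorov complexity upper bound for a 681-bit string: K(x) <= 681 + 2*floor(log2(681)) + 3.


floor(log2(681)) = 9
2 * 9 = 18
K(x) <= 681 + 18 + 3 = 702

702


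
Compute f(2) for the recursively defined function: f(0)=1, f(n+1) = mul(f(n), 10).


f(0) = 1
f(1) = mul(f(0), 10) = mul(1, 10) = 10
f(2) = mul(f(1), 10) = mul(10, 10) = 100


100


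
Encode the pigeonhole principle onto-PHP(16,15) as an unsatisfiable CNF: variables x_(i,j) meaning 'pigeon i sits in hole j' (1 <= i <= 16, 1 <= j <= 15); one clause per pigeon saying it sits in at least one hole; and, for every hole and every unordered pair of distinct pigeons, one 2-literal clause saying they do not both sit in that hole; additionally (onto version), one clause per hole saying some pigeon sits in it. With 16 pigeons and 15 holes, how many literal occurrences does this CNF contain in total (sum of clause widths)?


onto-PHP(16,15): 16 pigeons, 15 holes, 16*15 = 240 variables.
- pigeon clauses: one per pigeon -> 16 clauses of width 15 -> 240 literals
- hole clauses: 15 holes * C(16,2) = 15 * 120 -> 1800 clauses of width 2 -> 3600 literals
- onto clauses: one per hole -> 15 clauses of width 16 -> 240 literals
Total literal occurrences = 240 + 3600 + 240 = 4080

4080


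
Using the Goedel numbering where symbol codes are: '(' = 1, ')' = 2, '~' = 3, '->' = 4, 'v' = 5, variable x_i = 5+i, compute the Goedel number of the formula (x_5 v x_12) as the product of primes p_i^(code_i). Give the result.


Formula: (x_5 v x_12)
Symbol codes: [1, 10, 5, 17, 2]
Primes: [2, 3, 5, 7, 11]
p_1^1 = 2^1 = 2
p_2^10 = 3^10 = 59049
p_3^5 = 5^5 = 3125
p_4^17 = 7^17 = 232630513987207
p_5^2 = 11^2 = 121
Product = 10388303160450630770643750

10388303160450630770643750


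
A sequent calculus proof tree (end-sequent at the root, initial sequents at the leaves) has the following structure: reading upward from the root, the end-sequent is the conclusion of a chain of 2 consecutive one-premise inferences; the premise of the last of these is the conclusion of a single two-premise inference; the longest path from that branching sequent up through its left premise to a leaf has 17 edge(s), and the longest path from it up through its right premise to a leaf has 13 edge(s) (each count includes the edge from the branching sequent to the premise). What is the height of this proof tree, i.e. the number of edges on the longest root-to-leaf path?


Longest path through the left premise: 17 edges (measured from the branching sequent)
Longest path through the right premise: 13 edges
Height of the subtree rooted at the branching sequent: max(17, 13) = 17
The branching sequent sits 2 edges above the root (the chain of one-premise inferences), so height = 17 + 2 = 19

19


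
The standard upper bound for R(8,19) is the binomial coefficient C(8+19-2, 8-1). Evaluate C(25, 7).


R(8,19) <= C(8+19-2, 8-1) = C(25, 7)
C(25, 7) = 25! / (7! * 18!)
= 480700

480700


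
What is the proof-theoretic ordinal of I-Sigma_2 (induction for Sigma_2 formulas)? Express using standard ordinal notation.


The proof-theoretic ordinal of I-Sigma_2 (induction for Sigma_2 formulas) is a standard result in ordinal analysis.
This ordinal is the supremum of order types of primitive recursive well-orderings
that the theory can prove to be well-ordered.
For I-Sigma_2 (induction for Sigma_2 formulas), the proof-theoretic ordinal is omega^(omega^omega).

omega^(omega^omega)


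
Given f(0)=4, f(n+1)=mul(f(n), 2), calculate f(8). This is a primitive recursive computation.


f(0) = 4
f(1) = mul(f(0), 2) = mul(4, 2) = 8
f(2) = mul(f(1), 2) = mul(8, 2) = 16
f(3) = mul(f(2), 2) = mul(16, 2) = 32
f(4) = mul(f(3), 2) = mul(32, 2) = 64
f(5) = mul(f(4), 2) = mul(64, 2) = 128
f(6) = mul(f(5), 2) = mul(128, 2) = 256
f(7) = mul(f(6), 2) = mul(256, 2) = 512
f(8) = mul(f(7), 2) = mul(512, 2) = 1024


1024


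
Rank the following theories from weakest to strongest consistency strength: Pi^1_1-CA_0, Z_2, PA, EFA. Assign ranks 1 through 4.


Ordering by consistency strength:
1. EFA
2. PA
3. Pi^1_1-CA_0
4. Z_2


Pi^1_1-CA_0=3, Z_2=4, PA=2, EFA=1


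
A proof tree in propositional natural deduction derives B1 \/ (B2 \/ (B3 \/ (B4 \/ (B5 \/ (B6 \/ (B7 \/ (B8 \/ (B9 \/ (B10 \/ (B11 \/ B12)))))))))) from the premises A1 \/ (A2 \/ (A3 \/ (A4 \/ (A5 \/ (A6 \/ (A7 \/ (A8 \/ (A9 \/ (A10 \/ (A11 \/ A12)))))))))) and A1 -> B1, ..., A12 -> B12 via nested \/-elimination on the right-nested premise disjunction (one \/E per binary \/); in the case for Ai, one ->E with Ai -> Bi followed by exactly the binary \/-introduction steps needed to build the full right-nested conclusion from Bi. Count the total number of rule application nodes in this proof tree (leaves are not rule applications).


Constructive dilemma with 12 branches, all disjunctions right-nested:
- \/E: the premise has 11 binary \/, each eliminated once: 11 nodes.
- ->E: one per case (Ai with Ai -> Bi gives Bi): 12 nodes.
- \/I: in case i < n, Bi needs 1 step to form Bi \/ (B(i+1) \/ ...) and then i-1 steps to prepend B(i-1), ..., B1, i.e. i steps; in case i = n, B12 needs 11 prepend steps.
  \/I total = (1 + 2 + ... + 11) + 11 = 66 + 11 = 77 nodes.
Total = 11 + 12 + 77 = 100

100


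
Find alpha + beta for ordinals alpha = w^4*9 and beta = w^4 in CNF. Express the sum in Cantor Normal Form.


Ordinal addition w^4*9 + w^4:
Both terms have the same exponent 4.
w^e*c + w^e*d = w^e*(c+d).
Result = w^4*(9+1) = w^4*10

w^4*10


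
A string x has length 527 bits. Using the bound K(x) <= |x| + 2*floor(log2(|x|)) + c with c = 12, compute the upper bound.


floor(log2(527)) = 9
2 * 9 = 18
K(x) <= 527 + 18 + 12 = 557

557


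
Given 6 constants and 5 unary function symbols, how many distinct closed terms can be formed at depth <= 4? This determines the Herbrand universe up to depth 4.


Herbrand terms by depth:
Depth 0: 6 constants
Depth 1: 30 new terms (running total: 36)
Depth 2: 150 new terms (running total: 186)
Depth 3: 750 new terms (running total: 936)
Depth 4: 3750 new terms (running total: 4686)
Total distinct ground terms = 4686

4686


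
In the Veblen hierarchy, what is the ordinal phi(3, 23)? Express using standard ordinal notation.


phi(3, 23):
phi(3, beta) = eta_beta (the beta-th eta number, fixed point of zeta).
phi(3, 23) = eta_23

eta_23


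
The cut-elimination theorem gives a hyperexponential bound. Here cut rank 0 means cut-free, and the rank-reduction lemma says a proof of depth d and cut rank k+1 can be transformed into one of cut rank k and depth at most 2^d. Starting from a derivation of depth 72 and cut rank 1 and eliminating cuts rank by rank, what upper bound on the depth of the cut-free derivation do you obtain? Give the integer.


Each rank reduction sends depth d to at most 2^d; cut rank r needs r reductions.
2_0(72) = 72
2_1(72) = 2^72 = 4722366482869645213696
Cut-free depth bound = 4722366482869645213696

4722366482869645213696


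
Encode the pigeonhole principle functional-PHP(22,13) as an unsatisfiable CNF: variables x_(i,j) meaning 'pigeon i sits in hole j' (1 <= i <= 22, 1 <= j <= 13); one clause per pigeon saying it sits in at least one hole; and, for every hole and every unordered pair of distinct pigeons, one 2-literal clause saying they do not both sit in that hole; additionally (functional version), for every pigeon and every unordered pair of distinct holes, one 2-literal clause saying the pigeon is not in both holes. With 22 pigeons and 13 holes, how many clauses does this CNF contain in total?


functional-PHP(22,13): 22 pigeons, 13 holes, 22*13 = 286 variables.
- pigeon clauses: one per pigeon -> 22 clauses
- hole clauses: 13 holes * C(22,2) = 13 * 231 -> 3003 clauses
- functional clauses: 22 pigeons * C(13,2) = 22 * 78 -> 1716 clauses
Total clauses = 22 + 3003 + 1716 = 4741

4741


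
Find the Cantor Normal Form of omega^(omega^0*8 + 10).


omega^(omega^0*8 + 10):
omega^0 = 1, so the exponent is 8 + 10 = 18 (finite ordinal addition).
Result = omega^18, already a single CNF term.

omega^18


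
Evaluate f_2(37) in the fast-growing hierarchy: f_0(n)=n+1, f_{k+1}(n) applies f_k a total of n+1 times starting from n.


f_2(37) = f_1^38(37)
f_1(m) = 2m + 1.
Iterating: f_1^k(n) = 2^k*(n+1) - 1.
f_2(37) = 2^38*(37+1) - 1 = 274877906944*38 - 1 = 10445360463871

10445360463871


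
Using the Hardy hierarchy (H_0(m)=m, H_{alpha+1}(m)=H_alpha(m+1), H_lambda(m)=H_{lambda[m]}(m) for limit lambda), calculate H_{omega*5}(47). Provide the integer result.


H_{omega*5}(47):
For the Hardy hierarchy, H_{omega*k}(n) = 2^k * n.
2^5 = 32.
32 * 47 = 1504

1504


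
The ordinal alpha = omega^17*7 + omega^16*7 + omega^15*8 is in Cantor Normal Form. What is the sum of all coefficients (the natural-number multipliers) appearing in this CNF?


CNF: omega^17*7 + omega^16*7 + omega^15*8
Coefficients: 7 + 7 + 8 = 22

22


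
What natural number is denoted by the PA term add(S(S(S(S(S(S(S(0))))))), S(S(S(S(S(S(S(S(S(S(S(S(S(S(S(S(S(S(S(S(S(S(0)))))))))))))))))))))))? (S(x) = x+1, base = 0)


add(S^7(0), S^22(0)):
S^7(0) = 7
S^22(0) = 22
7 + 22 = 29

29


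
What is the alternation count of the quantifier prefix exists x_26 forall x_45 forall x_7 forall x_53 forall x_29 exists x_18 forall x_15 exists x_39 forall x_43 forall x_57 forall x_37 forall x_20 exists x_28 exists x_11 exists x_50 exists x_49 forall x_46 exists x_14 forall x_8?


Walk the prefix and count type changes:
  position 1: exists -> forall <-- alternation
  position 2: forall -> forall
  position 3: forall -> forall
  position 4: forall -> forall
  position 5: forall -> exists <-- alternation
  position 6: exists -> forall <-- alternation
  position 7: forall -> exists <-- alternation
  position 8: exists -> forall <-- alternation
  position 9: forall -> forall
  position 10: forall -> forall
  position 11: forall -> forall
  position 12: forall -> exists <-- alternation
  position 13: exists -> exists
  position 14: exists -> exists
  position 15: exists -> exists
  position 16: exists -> forall <-- alternation
  position 17: forall -> exists <-- alternation
  position 18: exists -> forall <-- alternation
Total alternations = 9

9


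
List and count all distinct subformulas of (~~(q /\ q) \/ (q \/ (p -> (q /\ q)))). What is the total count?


Formula: (~~(q /\ q) \/ (q \/ (p -> (q /\ q))))
Subformulas found:
  1. q
  2. p
  3. (q /\ q)
  4. ~(q /\ q)
  5. ~~(q /\ q)
  6. (p -> (q /\ q))
  7. (q \/ (p -> (q /\ q)))
  8. (~~(q /\ q) \/ (q \/ (p -> (q /\ q))))
Total distinct subformulas = 8

8


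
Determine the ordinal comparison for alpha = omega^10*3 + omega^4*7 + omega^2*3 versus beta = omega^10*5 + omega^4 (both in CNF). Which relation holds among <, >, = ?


Compare term by term from highest exponent:
alpha = omega^10*3 + omega^4*7 + omega^2*3
beta = omega^10*5 + omega^4
Term 1: alpha has omega^10*3, beta has omega^10*5
Term 2: alpha has omega^4*7, beta has omega^4*1
Term 3: alpha has omega^2*3, beta has omega^0*0
Result: alpha < beta

alpha < beta


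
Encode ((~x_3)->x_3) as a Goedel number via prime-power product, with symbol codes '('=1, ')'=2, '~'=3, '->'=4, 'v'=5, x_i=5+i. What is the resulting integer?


Formula: ((~x_3)->x_3)
Symbol codes: [1, 1, 3, 8, 2, 4, 8, 2]
Primes: [2, 3, 5, 7, 11, 13, 17, 19]
p_1^1 = 2^1 = 2
p_2^1 = 3^1 = 3
p_3^3 = 5^3 = 125
p_4^8 = 7^8 = 5764801
p_5^2 = 11^2 = 121
p_6^4 = 13^4 = 28561
p_7^8 = 17^8 = 6975757441
p_8^2 = 19^2 = 361
Product = 37627289599451352963072660750

37627289599451352963072660750


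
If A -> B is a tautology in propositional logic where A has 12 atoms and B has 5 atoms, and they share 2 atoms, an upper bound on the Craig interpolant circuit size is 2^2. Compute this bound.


Shared atoms = 2
Craig interpolant size bound = 2^2
= 4

4


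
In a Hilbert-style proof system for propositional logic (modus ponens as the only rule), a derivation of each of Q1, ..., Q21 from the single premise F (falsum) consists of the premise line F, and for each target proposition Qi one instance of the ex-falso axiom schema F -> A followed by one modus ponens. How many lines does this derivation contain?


Ex falso, line by line:
- 1 premise line (F)
- 21 targets, each needing 1 axiom instance (F -> Qi) + 1 MP = 2 lines: 2 * 21 = 42
Total = 1 + 42 = 43 lines.

43


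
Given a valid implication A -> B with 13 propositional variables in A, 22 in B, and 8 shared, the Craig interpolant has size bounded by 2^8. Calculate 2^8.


Shared atoms = 8
Craig interpolant size bound = 2^8
= 256

256


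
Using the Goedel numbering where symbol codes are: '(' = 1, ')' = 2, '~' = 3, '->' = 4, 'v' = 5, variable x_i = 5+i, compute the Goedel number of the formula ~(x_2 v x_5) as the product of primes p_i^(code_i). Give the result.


Formula: ~(x_2 v x_5)
Symbol codes: [3, 1, 7, 5, 10, 2]
Primes: [2, 3, 5, 7, 11, 13]
p_1^3 = 2^3 = 8
p_2^1 = 3^1 = 3
p_3^7 = 5^7 = 78125
p_4^5 = 7^5 = 16807
p_5^10 = 11^10 = 25937424601
p_6^2 = 13^2 = 169
Product = 138135412313366593125000

138135412313366593125000


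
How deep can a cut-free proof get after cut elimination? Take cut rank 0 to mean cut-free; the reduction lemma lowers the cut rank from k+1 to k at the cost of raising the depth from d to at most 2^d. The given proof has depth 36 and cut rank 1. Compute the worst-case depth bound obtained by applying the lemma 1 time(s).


Each rank reduction sends depth d to at most 2^d; cut rank r needs r reductions.
2_0(36) = 36
2_1(36) = 2^36 = 68719476736
Cut-free depth bound = 68719476736

68719476736


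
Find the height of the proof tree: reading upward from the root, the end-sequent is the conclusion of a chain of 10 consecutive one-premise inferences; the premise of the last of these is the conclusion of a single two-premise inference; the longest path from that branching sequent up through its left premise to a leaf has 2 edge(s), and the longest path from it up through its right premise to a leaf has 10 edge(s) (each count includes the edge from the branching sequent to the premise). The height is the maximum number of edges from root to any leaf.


Longest path through the left premise: 2 edges (measured from the branching sequent)
Longest path through the right premise: 10 edges
Height of the subtree rooted at the branching sequent: max(2, 10) = 10
The branching sequent sits 10 edges above the root (the chain of one-premise inferences), so height = 10 + 10 = 20

20


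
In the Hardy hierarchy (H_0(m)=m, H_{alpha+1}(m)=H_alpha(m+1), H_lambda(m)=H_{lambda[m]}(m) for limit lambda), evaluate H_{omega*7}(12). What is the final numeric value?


H_{omega*7}(12):
For the Hardy hierarchy, H_{omega*k}(n) = 2^k * n.
2^7 = 128.
128 * 12 = 1536

1536


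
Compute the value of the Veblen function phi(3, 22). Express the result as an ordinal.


phi(3, 22):
phi(3, beta) = eta_beta (the beta-th eta number, fixed point of zeta).
phi(3, 22) = eta_22

eta_22


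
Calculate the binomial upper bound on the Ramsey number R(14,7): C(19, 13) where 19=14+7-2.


R(14,7) <= C(14+7-2, 14-1) = C(19, 13)
C(19, 13) = 19! / (13! * 6!)
= 27132

27132


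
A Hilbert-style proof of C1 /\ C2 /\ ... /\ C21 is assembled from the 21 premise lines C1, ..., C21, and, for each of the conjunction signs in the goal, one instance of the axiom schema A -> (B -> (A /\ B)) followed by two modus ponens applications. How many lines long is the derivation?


Conjoining 21 premises:
- 21 premise lines
- the goal has 20 conjunction signs; each costs 1 axiom instance + 2 MP = 3 lines: 3 * 20 = 60
Total = 21 + 60 = 81 lines.

81


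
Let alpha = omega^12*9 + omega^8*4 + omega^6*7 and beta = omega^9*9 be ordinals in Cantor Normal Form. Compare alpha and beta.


Compare term by term from highest exponent:
alpha = omega^12*9 + omega^8*4 + omega^6*7
beta = omega^9*9
Term 1: alpha has omega^12*9, beta has omega^9*9
Term 2: alpha has omega^8*4, beta has omega^0*0
Term 3: alpha has omega^6*7, beta has omega^0*0
Result: alpha > beta

alpha > beta


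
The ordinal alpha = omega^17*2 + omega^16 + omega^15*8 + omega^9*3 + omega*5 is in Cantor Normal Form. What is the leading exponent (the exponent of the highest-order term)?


CNF: omega^17*2 + omega^16 + omega^15*8 + omega^9*3 + omega*5
The leading term is omega^17*2, which has exponent 17.

17


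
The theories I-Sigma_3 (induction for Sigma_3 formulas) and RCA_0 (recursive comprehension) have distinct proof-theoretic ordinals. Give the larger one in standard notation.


Proof-theoretic ordinal of I-Sigma_3 (induction for Sigma_3 formulas): omega^(omega^(omega^omega))
Proof-theoretic ordinal of RCA_0 (recursive comprehension): omega^omega
Comparing: omega^omega < omega^(omega^(omega^omega)).
The larger ordinal is omega^(omega^(omega^omega)) (from I-Sigma_3 (induction for Sigma_3 formulas)).

omega^(omega^(omega^omega))


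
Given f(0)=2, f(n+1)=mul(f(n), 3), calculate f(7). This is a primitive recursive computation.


f(0) = 2
f(1) = mul(f(0), 3) = mul(2, 3) = 6
f(2) = mul(f(1), 3) = mul(6, 3) = 18
f(3) = mul(f(2), 3) = mul(18, 3) = 54
f(4) = mul(f(3), 3) = mul(54, 3) = 162
f(5) = mul(f(4), 3) = mul(162, 3) = 486
f(6) = mul(f(5), 3) = mul(486, 3) = 1458
f(7) = mul(f(6), 3) = mul(1458, 3) = 4374


4374


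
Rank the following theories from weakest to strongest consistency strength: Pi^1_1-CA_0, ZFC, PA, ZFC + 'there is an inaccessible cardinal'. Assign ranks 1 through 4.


Ordering by consistency strength:
1. PA
2. Pi^1_1-CA_0
3. ZFC
4. ZFC + 'there is an inaccessible cardinal'


Pi^1_1-CA_0=2, ZFC=3, PA=1, ZFC + 'there is an inaccessible cardinal'=4


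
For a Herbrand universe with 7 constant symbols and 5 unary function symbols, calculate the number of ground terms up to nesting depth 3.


Herbrand terms by depth:
Depth 0: 7 constants
Depth 1: 35 new terms (running total: 42)
Depth 2: 175 new terms (running total: 217)
Depth 3: 875 new terms (running total: 1092)
Total distinct ground terms = 1092

1092


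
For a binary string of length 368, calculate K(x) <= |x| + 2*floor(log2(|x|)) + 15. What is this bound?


floor(log2(368)) = 8
2 * 8 = 16
K(x) <= 368 + 16 + 15 = 399

399


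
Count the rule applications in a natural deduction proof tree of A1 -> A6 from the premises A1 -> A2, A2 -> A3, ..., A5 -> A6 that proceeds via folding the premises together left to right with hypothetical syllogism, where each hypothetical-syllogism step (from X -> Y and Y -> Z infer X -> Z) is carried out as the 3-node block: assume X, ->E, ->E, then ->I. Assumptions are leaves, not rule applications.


There are 5 premises in the chain. The first HS step combines premises 1 and 2; each further premise needs one more HS step.
So 5 premises require 5 - 1 = 4 hypothetical-syllogism steps.
Each HS step uses 3 inference nodes (->E, ->E, ->I).
4 * 3 = 12 total inference nodes.

12


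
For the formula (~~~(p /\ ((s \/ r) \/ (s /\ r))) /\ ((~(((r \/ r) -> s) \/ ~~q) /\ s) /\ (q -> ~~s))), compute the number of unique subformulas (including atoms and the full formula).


Formula: (~~~(p /\ ((s \/ r) \/ (s /\ r))) /\ ((~(((r \/ r) -> s) \/ ~~q) /\ s) /\ (q -> ~~s)))
Subformulas found:
  1. r
  2. q
  3. s
  4. p
  5. ~s
  6. ~q
  7. ~~s
  8. ~~q
  9. (s \/ r)
  10. (s /\ r)
  11. (r \/ r)
  12. (q -> ~~s)
  13. ((r \/ r) -> s)
  14. ((s \/ r) \/ (s /\ r))
  15. (((r \/ r) -> s) \/ ~~q)
  16. ~(((r \/ r) -> s) \/ ~~q)
  17. (p /\ ((s \/ r) \/ (s /\ r)))
  18. ~(p /\ ((s \/ r) \/ (s /\ r)))
  19. ~~(p /\ ((s \/ r) \/ (s /\ r)))
  20. ~~~(p /\ ((s \/ r) \/ (s /\ r)))
  21. (~(((r \/ r) -> s) \/ ~~q) /\ s)
  22. ((~(((r \/ r) -> s) \/ ~~q) /\ s) /\ (q -> ~~s))
  23. (~~~(p /\ ((s \/ r) \/ (s /\ r))) /\ ((~(((r \/ r) -> s) \/ ~~q) /\ s) /\ (q -> ~~s)))
Total distinct subformulas = 23

23


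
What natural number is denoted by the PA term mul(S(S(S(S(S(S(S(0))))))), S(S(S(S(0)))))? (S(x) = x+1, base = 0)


mul(S^7(0), S^4(0)):
S^7(0) = 7
S^4(0) = 4
7 * 4 = 28

28


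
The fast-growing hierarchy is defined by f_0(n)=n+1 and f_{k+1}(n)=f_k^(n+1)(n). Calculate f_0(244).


f_0(244) = 244 + 1 = 245

245


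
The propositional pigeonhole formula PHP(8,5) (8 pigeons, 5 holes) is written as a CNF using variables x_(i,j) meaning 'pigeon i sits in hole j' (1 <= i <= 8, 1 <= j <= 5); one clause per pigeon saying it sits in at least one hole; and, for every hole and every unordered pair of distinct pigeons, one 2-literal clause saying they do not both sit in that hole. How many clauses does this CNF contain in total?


PHP(8,5): 8 pigeons, 5 holes, 8*5 = 40 variables.
- pigeon clauses: one per pigeon -> 8 clauses
- hole clauses: 5 holes * C(8,2) = 5 * 28 -> 140 clauses
Total clauses = 8 + 140 = 148

148


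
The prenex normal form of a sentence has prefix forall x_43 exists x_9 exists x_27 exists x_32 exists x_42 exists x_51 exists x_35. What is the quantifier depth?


Quantifier prefix has 7 quantifier symbols.
Quantifier depth = 7

7


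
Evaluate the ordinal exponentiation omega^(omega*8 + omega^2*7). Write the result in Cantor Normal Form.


omega^(omega*8 + omega^2*7):
In ordinal addition a term is absorbed by a following term of strictly larger exponent: 1 < 2, so omega*8 + omega^2*7 = omega^2*7.
omega raised to a CNF ordinal is a single CNF term: Result = omega^(omega^2*7)

omega^(omega^2*7)


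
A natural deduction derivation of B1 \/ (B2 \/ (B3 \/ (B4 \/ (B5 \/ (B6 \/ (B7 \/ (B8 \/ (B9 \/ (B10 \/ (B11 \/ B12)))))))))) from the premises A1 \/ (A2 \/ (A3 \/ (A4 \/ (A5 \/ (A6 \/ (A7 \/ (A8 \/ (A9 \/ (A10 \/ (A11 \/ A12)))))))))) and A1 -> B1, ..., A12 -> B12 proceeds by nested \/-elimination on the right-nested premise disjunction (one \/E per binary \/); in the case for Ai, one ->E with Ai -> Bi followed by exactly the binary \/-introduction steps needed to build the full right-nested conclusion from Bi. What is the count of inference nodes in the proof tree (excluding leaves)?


Constructive dilemma with 12 branches, all disjunctions right-nested:
- \/E: the premise has 11 binary \/, each eliminated once: 11 nodes.
- ->E: one per case (Ai with Ai -> Bi gives Bi): 12 nodes.
- \/I: in case i < n, Bi needs 1 step to form Bi \/ (B(i+1) \/ ...) and then i-1 steps to prepend B(i-1), ..., B1, i.e. i steps; in case i = n, B12 needs 11 prepend steps.
  \/I total = (1 + 2 + ... + 11) + 11 = 66 + 11 = 77 nodes.
Total = 11 + 12 + 77 = 100

100


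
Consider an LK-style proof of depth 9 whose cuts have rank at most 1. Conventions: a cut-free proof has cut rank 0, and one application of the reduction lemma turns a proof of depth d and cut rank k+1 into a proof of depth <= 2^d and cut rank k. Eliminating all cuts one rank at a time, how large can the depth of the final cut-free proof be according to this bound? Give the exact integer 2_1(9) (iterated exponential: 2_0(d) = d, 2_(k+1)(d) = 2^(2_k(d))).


Each rank reduction sends depth d to at most 2^d; cut rank r needs r reductions.
2_0(9) = 9
2_1(9) = 2^9 = 512
Cut-free depth bound = 512

512


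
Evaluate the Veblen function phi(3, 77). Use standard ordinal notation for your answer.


phi(3, 77):
phi(3, beta) = eta_beta (the beta-th eta number, fixed point of zeta).
phi(3, 77) = eta_77

eta_77


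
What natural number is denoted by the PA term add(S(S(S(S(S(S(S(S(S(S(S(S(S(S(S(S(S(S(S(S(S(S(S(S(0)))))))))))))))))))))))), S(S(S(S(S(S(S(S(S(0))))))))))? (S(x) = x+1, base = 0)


add(S^24(0), S^9(0)):
S^24(0) = 24
S^9(0) = 9
24 + 9 = 33

33


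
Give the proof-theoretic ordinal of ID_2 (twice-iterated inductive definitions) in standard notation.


The proof-theoretic ordinal of ID_2 (twice-iterated inductive definitions) is a standard result in ordinal analysis.
This ordinal is the supremum of order types of primitive recursive well-orderings
that the theory can prove to be well-ordered.
For ID_2 (twice-iterated inductive definitions), the proof-theoretic ordinal is psi_0(epsilon_{Omega_2+1}).

psi_0(epsilon_{Omega_2+1})


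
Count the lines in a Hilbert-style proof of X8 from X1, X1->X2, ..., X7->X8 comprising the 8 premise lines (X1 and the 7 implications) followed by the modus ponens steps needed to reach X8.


We have 8 premise lines: X1 and 7 implications.
Each implication is detached once by MP, giving 7 MP lines.
8 premise lines + 7 MP lines = 15 total lines.

15
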